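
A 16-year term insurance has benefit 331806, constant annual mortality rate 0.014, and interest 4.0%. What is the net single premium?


NSP = benefit * sum_{k=0}^{n-1} k_p_x * q * v^(k+1)
With constant q=0.014, v=0.961538
Sum = 0.148793
NSP = 331806 * 0.148793
= 49370.255


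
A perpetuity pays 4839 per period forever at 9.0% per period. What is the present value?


PV = PMT / i
= 4839 / 0.09
= 53766.6667


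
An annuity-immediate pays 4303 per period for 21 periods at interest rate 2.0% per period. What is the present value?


PV = PMT * (1 - (1+i)^(-n)) / i
= 4303 * (1 - (1+0.02)^(-21)) / 0.02
= 4303 * (1 - 0.659776) / 0.02
= 4303 * 17.011209
= 73199.233


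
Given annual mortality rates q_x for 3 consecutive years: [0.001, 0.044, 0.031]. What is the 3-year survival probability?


p_k = 1 - q_k for each year
Survival = product of (1 - q_k)
= 0.999 * 0.956 * 0.969
= 0.9254


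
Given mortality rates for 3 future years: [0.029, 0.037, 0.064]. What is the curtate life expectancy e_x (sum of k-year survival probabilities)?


e_x = sum_{k=1}^{n} k_p_x
k_p_x values:
  1_p_x = 0.971
  2_p_x = 0.935073
  3_p_x = 0.875228
e_x = 2.7813


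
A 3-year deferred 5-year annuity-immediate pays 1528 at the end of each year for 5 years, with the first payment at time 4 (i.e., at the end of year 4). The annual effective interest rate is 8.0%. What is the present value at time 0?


PV at time 3 of the 5-year annuity-immediate:
a_n = 1528 * (1-(1+0.08)^(-5))/0.08 = 6100.8609
Discount back 3 years to time 0:
PV = 6100.8609 * (1+0.08)^(-3)
= 6100.8609 * 0.793832
= 4843.0601


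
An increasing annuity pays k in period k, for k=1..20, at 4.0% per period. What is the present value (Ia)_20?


(Ia)_n = sum_{k=1}^{n} k * v^k, v = 1/(1+i)
v = 0.961538
Sum computed term by term:
(Ia)_20 = 125.155


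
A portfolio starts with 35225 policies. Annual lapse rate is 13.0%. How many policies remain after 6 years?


remaining = initial * (1 - lapse)^years
= 35225 * (1 - 0.13)^6
= 35225 * 0.433626
= 15274.4829


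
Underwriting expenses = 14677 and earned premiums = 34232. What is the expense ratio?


Expense ratio = expenses / premiums
= 14677 / 34232
= 0.4288


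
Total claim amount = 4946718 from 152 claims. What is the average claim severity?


severity = total / number
= 4946718 / 152
= 32544.1974


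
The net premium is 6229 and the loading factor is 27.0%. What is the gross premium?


Gross = net * (1 + loading)
= 6229 * (1 + 0.27)
= 6229 * 1.27
= 7910.83


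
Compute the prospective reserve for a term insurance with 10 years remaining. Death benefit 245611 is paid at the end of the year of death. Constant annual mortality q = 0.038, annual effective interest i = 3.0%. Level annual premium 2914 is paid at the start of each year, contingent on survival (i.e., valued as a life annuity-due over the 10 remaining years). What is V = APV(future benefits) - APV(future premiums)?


v = 1/(1+i) = 0.970874
APV(future benefits) per unit = sum_{k=0}^{9} k_p_x * q * v^(k+1) = 0.276561
APV(future benefits) = 245611 * 0.276561 = 67926.4352
Life annuity-due factor ä_{x:10} = sum_{k=0}^{9} k_p_x * v^k = 7.49626
APV(future premiums) = 2914 * 7.49626 = 21844.1015
V = 67926.4352 - 21844.1015
= 46082.3337


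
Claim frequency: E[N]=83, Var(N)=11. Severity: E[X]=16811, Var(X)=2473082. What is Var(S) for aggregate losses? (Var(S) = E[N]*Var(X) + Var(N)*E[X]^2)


Var(S) = E[N]*Var(X) + Var(N)*E[X]^2
= 83*2473082 + 11*16811^2
= 205265806 + 3108706931
= 3.3140e+09


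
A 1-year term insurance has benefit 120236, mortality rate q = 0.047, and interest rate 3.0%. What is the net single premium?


NSP = benefit * q * v
v = 1/(1+i) = 0.970874
NSP = 120236 * 0.047 * 0.970874
= 5486.4971


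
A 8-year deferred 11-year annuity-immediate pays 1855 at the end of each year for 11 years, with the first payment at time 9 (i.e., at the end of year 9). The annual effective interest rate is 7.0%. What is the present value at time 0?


PV at time 8 of the 11-year annuity-immediate:
a_n = 1855 * (1-(1+0.07)^(-11))/0.07 = 13910.0409
Discount back 8 years to time 0:
PV = 13910.0409 * (1+0.07)^(-8)
= 13910.0409 * 0.582009
= 8095.7704


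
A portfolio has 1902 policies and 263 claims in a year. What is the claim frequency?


frequency = claims / policies
= 263 / 1902
= 0.1383


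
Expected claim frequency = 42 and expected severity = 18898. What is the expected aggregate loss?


E[S] = E[N] * E[X]
= 42 * 18898
= 793716


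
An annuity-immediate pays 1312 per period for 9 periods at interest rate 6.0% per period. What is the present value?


PV = PMT * (1 - (1+i)^(-n)) / i
= 1312 * (1 - (1+0.06)^(-9)) / 0.06
= 1312 * (1 - 0.591898) / 0.06
= 1312 * 6.801692
= 8923.8203


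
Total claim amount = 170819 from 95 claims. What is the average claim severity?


severity = total / number
= 170819 / 95
= 1798.0947


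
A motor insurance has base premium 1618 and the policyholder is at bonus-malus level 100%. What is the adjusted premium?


adjusted = base * BM_level / 100
= 1618 * 100 / 100
= 1618 * 1.0
= 1618.0


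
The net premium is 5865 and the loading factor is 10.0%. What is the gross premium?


Gross = net * (1 + loading)
= 5865 * (1 + 0.1)
= 5865 * 1.1
= 6451.5


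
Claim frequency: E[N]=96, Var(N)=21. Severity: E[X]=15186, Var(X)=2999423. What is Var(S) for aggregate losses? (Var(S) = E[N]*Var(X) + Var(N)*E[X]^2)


Var(S) = E[N]*Var(X) + Var(N)*E[X]^2
= 96*2999423 + 21*15186^2
= 287944608 + 4842906516
= 5.1309e+09


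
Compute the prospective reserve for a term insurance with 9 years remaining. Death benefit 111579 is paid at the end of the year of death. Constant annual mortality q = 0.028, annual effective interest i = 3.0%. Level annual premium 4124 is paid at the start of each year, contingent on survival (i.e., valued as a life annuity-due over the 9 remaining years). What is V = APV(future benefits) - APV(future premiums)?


v = 1/(1+i) = 0.970874
APV(future benefits) per unit = sum_{k=0}^{8} k_p_x * q * v^(k+1) = 0.196215
APV(future benefits) = 111579 * 0.196215 = 21893.4252
Life annuity-due factor ä_{x:9} = sum_{k=0}^{8} k_p_x * v^k = 7.217893
APV(future premiums) = 4124 * 7.217893 = 29766.5908
V = 21893.4252 - 29766.5908
= -7873.1656


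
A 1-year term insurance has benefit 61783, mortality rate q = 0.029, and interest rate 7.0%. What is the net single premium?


NSP = benefit * q * v
v = 1/(1+i) = 0.934579
NSP = 61783 * 0.029 * 0.934579
= 1674.4925


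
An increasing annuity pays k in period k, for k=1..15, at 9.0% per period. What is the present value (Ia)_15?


(Ia)_n = sum_{k=1}^{n} k * v^k, v = 1/(1+i)
v = 0.917431
Sum computed term by term:
(Ia)_15 = 51.8676


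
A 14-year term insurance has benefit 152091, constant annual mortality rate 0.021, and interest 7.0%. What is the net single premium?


NSP = benefit * sum_{k=0}^{n-1} k_p_x * q * v^(k+1)
With constant q=0.021, v=0.934579
Sum = 0.164278
NSP = 152091 * 0.164278
= 24985.2442


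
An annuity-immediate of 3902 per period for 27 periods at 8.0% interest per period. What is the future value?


FV = PMT * ((1+i)^n - 1) / i
= 3902 * ((1.08)^27 - 1) / 0.08
= 3902 * (7.988061 - 1) / 0.08
= 340842.6981


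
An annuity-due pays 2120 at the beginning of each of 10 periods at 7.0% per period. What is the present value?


PV_due = PMT * (1-(1+i)^(-n))/i * (1+i)
PV_immediate = 14889.9929
PV_due = 14889.9929 * 1.07
= 15932.2924


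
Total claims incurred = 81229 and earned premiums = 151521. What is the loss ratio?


Loss ratio = claims / premiums
= 81229 / 151521
= 0.5361


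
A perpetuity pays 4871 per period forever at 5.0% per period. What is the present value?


PV = PMT / i
= 4871 / 0.05
= 97420.0


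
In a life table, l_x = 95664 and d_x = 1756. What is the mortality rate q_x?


q_x = d_x / l_x
= 1756 / 95664
= 0.0184


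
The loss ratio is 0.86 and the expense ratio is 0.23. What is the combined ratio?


Combined ratio = loss ratio + expense ratio
= 0.86 + 0.23
= 1.09


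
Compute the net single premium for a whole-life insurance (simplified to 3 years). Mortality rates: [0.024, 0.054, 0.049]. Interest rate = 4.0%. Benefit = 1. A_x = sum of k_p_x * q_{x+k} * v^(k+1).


v = 0.961538
Year 0: k_p_x=1.0, q=0.024, term=0.023077
Year 1: k_p_x=0.976, q=0.054, term=0.048728
Year 2: k_p_x=0.923296, q=0.049, term=0.04022
A_x = 0.112


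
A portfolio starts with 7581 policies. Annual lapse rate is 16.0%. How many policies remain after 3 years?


remaining = initial * (1 - lapse)^years
= 7581 * (1 - 0.16)^3
= 7581 * 0.592704
= 4493.289


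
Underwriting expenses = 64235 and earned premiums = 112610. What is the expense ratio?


Expense ratio = expenses / premiums
= 64235 / 112610
= 0.5704


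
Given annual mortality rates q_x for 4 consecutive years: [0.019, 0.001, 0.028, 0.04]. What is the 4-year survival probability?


p_k = 1 - q_k for each year
Survival = product of (1 - q_k)
= 0.981 * 0.999 * 0.972 * 0.96
= 0.9145


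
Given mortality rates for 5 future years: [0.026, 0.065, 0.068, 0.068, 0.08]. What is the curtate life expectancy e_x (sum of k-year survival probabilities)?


e_x = sum_{k=1}^{n} k_p_x
k_p_x values:
  1_p_x = 0.974
  2_p_x = 0.91069
  3_p_x = 0.848763
  4_p_x = 0.791047
  5_p_x = 0.727763
e_x = 4.2523


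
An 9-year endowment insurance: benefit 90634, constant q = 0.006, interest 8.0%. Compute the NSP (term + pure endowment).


Term component = 3326.8484
Pure endowment = 9_p_x * v^9 * benefit = 0.947278 * 0.500249 * 90634 = 42949.1732
NSP = 46276.0216


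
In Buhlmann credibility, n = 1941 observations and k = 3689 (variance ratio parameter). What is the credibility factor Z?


Z = n / (n + k)
= 1941 / (1941 + 3689)
= 1941 / 5630
= 0.3448


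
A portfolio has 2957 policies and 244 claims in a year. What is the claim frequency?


frequency = claims / policies
= 244 / 2957
= 0.0825


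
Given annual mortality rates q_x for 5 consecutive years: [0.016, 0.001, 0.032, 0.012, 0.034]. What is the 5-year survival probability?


p_k = 1 - q_k for each year
Survival = product of (1 - q_k)
= 0.984 * 0.999 * 0.968 * 0.988 * 0.966
= 0.9082


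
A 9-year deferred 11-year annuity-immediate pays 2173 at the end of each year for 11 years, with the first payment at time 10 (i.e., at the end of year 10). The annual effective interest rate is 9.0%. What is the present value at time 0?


PV at time 9 of the 11-year annuity-immediate:
a_n = 2173 * (1-(1+0.09)^(-11))/0.09 = 14787.6791
Discount back 9 years to time 0:
PV = 14787.6791 * (1+0.09)^(-9)
= 14787.6791 * 0.460428
= 6808.6582


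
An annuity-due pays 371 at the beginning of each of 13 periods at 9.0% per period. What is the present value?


PV_due = PMT * (1-(1+i)^(-n))/i * (1+i)
PV_immediate = 2777.6414
PV_due = 2777.6414 * 1.09
= 3027.6291


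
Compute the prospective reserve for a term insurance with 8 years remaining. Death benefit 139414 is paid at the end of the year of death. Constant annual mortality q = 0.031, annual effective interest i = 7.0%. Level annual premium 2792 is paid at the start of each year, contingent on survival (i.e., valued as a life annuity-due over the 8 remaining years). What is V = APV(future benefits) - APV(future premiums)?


v = 1/(1+i) = 0.934579
APV(future benefits) per unit = sum_{k=0}^{7} k_p_x * q * v^(k+1) = 0.168076
APV(future benefits) = 139414 * 0.168076 = 23432.1585
Life annuity-due factor ä_{x:8} = sum_{k=0}^{7} k_p_x * v^k = 5.801336
APV(future premiums) = 2792 * 5.801336 = 16197.3291
V = 23432.1585 - 16197.3291
= 7234.8294


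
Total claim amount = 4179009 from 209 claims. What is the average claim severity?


severity = total / number
= 4179009 / 209
= 19995.2584


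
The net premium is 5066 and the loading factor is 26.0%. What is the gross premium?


Gross = net * (1 + loading)
= 5066 * (1 + 0.26)
= 5066 * 1.26
= 6383.16


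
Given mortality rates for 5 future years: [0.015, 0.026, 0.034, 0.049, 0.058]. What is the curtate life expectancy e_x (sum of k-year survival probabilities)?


e_x = sum_{k=1}^{n} k_p_x
k_p_x values:
  1_p_x = 0.985
  2_p_x = 0.95939
  3_p_x = 0.926771
  4_p_x = 0.881359
  5_p_x = 0.83024
e_x = 4.5828


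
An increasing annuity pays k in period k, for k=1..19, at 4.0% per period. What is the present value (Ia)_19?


(Ia)_n = sum_{k=1}^{n} k * v^k, v = 1/(1+i)
v = 0.961538
Sum computed term by term:
(Ia)_19 = 116.0273


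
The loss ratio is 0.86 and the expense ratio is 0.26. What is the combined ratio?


Combined ratio = loss ratio + expense ratio
= 0.86 + 0.26
= 1.12


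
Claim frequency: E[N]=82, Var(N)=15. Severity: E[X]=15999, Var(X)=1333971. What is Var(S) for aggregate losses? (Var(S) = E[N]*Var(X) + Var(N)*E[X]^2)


Var(S) = E[N]*Var(X) + Var(N)*E[X]^2
= 82*1333971 + 15*15999^2
= 109385622 + 3839520015
= 3.9489e+09


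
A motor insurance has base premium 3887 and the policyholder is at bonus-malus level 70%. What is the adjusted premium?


adjusted = base * BM_level / 100
= 3887 * 70 / 100
= 3887 * 0.7
= 2720.9


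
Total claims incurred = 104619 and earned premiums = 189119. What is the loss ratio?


Loss ratio = claims / premiums
= 104619 / 189119
= 0.5532


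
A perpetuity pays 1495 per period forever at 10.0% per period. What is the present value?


PV = PMT / i
= 1495 / 0.1
= 14950.0


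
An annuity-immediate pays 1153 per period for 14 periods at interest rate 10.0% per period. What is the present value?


PV = PMT * (1 - (1+i)^(-n)) / i
= 1153 * (1 - (1+0.1)^(-14)) / 0.1
= 1153 * (1 - 0.263331) / 0.1
= 1153 * 7.366687
= 8493.7906


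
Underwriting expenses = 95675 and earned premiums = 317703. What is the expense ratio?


Expense ratio = expenses / premiums
= 95675 / 317703
= 0.3011


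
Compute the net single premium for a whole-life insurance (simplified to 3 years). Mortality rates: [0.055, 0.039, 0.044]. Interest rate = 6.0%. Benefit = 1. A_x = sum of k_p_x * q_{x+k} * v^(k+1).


v = 0.943396
Year 0: k_p_x=1.0, q=0.055, term=0.051887
Year 1: k_p_x=0.945, q=0.039, term=0.032801
Year 2: k_p_x=0.908145, q=0.044, term=0.03355
A_x = 0.1182


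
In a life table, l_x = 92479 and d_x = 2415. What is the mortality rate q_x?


q_x = d_x / l_x
= 2415 / 92479
= 0.0261


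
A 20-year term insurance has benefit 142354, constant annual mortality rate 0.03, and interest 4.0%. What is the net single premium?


NSP = benefit * sum_{k=0}^{n-1} k_p_x * q * v^(k+1)
With constant q=0.03, v=0.961538
Sum = 0.322208
NSP = 142354 * 0.322208
= 45867.64


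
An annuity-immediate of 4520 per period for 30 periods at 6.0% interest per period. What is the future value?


FV = PMT * ((1+i)^n - 1) / i
= 4520 * ((1.06)^30 - 1) / 0.06
= 4520 * (5.743491 - 1) / 0.06
= 357343.0017


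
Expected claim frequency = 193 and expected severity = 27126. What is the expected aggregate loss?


E[S] = E[N] * E[X]
= 193 * 27126
= 5.2353e+06


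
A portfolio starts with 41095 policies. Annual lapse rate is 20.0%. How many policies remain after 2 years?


remaining = initial * (1 - lapse)^years
= 41095 * (1 - 0.2)^2
= 41095 * 0.64
= 26300.8


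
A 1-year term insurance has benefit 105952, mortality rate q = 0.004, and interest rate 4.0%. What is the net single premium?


NSP = benefit * q * v
v = 1/(1+i) = 0.961538
NSP = 105952 * 0.004 * 0.961538
= 407.5077


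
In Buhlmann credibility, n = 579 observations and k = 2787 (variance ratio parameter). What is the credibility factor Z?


Z = n / (n + k)
= 579 / (579 + 2787)
= 579 / 3366
= 0.172


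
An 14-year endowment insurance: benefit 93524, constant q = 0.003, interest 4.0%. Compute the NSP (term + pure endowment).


Term component = 2912.1517
Pure endowment = 14_p_x * v^14 * benefit = 0.958809 * 0.577475 * 93524 = 51783.1588
NSP = 54695.3105


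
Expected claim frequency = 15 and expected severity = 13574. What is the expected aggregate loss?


E[S] = E[N] * E[X]
= 15 * 13574
= 203610


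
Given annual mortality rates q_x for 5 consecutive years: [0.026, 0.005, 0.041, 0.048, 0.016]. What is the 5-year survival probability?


p_k = 1 - q_k for each year
Survival = product of (1 - q_k)
= 0.974 * 0.995 * 0.959 * 0.952 * 0.984
= 0.8706


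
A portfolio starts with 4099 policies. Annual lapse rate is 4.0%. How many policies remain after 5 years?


remaining = initial * (1 - lapse)^years
= 4099 * (1 - 0.04)^5
= 4099 * 0.815373
= 3342.2127


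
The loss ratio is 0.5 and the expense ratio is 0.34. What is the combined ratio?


Combined ratio = loss ratio + expense ratio
= 0.5 + 0.34
= 0.84


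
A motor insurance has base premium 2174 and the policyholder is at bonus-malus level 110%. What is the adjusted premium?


adjusted = base * BM_level / 100
= 2174 * 110 / 100
= 2174 * 1.1
= 2391.4


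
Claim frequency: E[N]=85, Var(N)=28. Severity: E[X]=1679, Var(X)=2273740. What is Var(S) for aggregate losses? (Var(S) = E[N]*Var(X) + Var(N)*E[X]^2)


Var(S) = E[N]*Var(X) + Var(N)*E[X]^2
= 85*2273740 + 28*1679^2
= 193267900 + 78933148
= 2.7220e+08


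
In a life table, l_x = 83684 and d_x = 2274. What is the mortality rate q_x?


q_x = d_x / l_x
= 2274 / 83684
= 0.0272


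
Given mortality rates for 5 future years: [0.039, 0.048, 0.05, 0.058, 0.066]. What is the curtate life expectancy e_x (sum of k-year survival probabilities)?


e_x = sum_{k=1}^{n} k_p_x
k_p_x values:
  1_p_x = 0.961
  2_p_x = 0.914872
  3_p_x = 0.869128
  4_p_x = 0.818719
  5_p_x = 0.764684
e_x = 4.3284


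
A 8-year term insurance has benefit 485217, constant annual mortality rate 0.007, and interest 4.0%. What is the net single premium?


NSP = benefit * sum_{k=0}^{n-1} k_p_x * q * v^(k+1)
With constant q=0.007, v=0.961538
Sum = 0.046057
NSP = 485217 * 0.046057
= 22347.639


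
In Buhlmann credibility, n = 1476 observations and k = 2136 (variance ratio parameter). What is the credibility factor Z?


Z = n / (n + k)
= 1476 / (1476 + 2136)
= 1476 / 3612
= 0.4086


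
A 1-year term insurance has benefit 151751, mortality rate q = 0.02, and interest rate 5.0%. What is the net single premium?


NSP = benefit * q * v
v = 1/(1+i) = 0.952381
NSP = 151751 * 0.02 * 0.952381
= 2890.4952


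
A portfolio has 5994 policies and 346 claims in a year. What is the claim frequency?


frequency = claims / policies
= 346 / 5994
= 0.0577


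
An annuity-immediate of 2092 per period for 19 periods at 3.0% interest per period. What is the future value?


FV = PMT * ((1+i)^n - 1) / i
= 2092 * ((1.03)^19 - 1) / 0.03
= 2092 * (1.753506 - 1) / 0.03
= 52544.4888


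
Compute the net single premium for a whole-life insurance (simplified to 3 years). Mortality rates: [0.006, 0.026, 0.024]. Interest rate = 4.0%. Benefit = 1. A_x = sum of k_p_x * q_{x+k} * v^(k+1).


v = 0.961538
Year 0: k_p_x=1.0, q=0.006, term=0.005769
Year 1: k_p_x=0.994, q=0.026, term=0.023894
Year 2: k_p_x=0.968156, q=0.024, term=0.020656
A_x = 0.0503


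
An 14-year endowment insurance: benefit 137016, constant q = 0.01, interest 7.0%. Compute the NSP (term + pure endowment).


Term component = 11356.6636
Pure endowment = 14_p_x * v^14 * benefit = 0.868746 * 0.387817 * 137016 = 46162.6914
NSP = 57519.355


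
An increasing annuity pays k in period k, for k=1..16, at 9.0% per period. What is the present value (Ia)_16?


(Ia)_n = sum_{k=1}^{n} k * v^k, v = 1/(1+i)
v = 0.917431
Sum computed term by term:
(Ia)_16 = 55.8975


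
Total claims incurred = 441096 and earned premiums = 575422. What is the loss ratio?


Loss ratio = claims / premiums
= 441096 / 575422
= 0.7666


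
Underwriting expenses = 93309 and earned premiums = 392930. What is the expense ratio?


Expense ratio = expenses / premiums
= 93309 / 392930
= 0.2375


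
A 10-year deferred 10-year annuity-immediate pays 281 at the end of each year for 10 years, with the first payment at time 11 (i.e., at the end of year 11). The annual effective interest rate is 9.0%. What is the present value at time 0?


PV at time 10 of the 10-year annuity-immediate:
a_n = 281 * (1-(1+0.09)^(-10))/0.09 = 1803.3618
Discount back 10 years to time 0:
PV = 1803.3618 * (1+0.09)^(-10)
= 1803.3618 * 0.422411
= 761.7595


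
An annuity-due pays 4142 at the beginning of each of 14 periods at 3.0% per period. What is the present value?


PV_due = PMT * (1-(1+i)^(-n))/i * (1+i)
PV_immediate = 46788.3349
PV_due = 46788.3349 * 1.03
= 48191.985


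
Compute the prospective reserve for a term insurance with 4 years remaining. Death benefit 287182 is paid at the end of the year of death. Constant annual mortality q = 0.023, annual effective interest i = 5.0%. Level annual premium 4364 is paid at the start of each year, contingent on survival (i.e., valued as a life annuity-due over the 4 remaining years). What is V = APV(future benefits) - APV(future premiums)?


v = 1/(1+i) = 0.952381
APV(future benefits) per unit = sum_{k=0}^{3} k_p_x * q * v^(k+1) = 0.078898
APV(future benefits) = 287182 * 0.078898 = 22658.0233
Life annuity-due factor ä_{x:4} = sum_{k=0}^{3} k_p_x * v^k = 3.601855
APV(future premiums) = 4364 * 3.601855 = 15718.4967
V = 22658.0233 - 15718.4967
= 6939.5266


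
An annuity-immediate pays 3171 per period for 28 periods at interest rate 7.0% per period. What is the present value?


PV = PMT * (1 - (1+i)^(-n)) / i
= 3171 * (1 - (1+0.07)^(-28)) / 0.07
= 3171 * (1 - 0.150402) / 0.07
= 3171 * 12.137111
= 38486.7798


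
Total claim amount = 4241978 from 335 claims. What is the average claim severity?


severity = total / number
= 4241978 / 335
= 12662.6209


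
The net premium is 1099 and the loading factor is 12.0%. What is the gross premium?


Gross = net * (1 + loading)
= 1099 * (1 + 0.12)
= 1099 * 1.12
= 1230.88


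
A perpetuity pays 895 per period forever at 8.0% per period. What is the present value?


PV = PMT / i
= 895 / 0.08
= 11187.5


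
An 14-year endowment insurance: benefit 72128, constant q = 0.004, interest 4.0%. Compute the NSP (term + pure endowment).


Term component = 2977.1555
Pure endowment = 14_p_x * v^14 * benefit = 0.945433 * 0.577475 * 72128 = 39379.2897
NSP = 42356.4451


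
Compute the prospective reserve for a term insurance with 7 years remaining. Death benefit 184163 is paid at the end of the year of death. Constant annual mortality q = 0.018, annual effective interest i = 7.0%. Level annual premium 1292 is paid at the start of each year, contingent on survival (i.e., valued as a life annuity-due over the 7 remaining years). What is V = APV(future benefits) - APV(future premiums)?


v = 1/(1+i) = 0.934579
APV(future benefits) per unit = sum_{k=0}^{6} k_p_x * q * v^(k+1) = 0.092374
APV(future benefits) = 184163 * 0.092374 = 17011.8039
Life annuity-due factor ä_{x:7} = sum_{k=0}^{6} k_p_x * v^k = 5.491099
APV(future premiums) = 1292 * 5.491099 = 7094.4997
V = 17011.8039 - 7094.4997
= 9917.3042


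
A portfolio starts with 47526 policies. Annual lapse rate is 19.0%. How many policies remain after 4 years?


remaining = initial * (1 - lapse)^years
= 47526 * (1 - 0.19)^4
= 47526 * 0.430467
= 20458.3846


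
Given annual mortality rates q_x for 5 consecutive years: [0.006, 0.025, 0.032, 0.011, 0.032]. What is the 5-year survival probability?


p_k = 1 - q_k for each year
Survival = product of (1 - q_k)
= 0.994 * 0.975 * 0.968 * 0.989 * 0.968
= 0.8981


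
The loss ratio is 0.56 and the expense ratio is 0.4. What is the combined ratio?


Combined ratio = loss ratio + expense ratio
= 0.56 + 0.4
= 0.96


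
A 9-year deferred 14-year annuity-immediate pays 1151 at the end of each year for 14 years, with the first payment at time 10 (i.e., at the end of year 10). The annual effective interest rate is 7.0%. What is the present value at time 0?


PV at time 9 of the 14-year annuity-immediate:
a_n = 1151 * (1-(1+0.07)^(-14))/0.07 = 10066.0337
Discount back 9 years to time 0:
PV = 10066.0337 * (1+0.07)^(-9)
= 10066.0337 * 0.543934
= 5475.2554


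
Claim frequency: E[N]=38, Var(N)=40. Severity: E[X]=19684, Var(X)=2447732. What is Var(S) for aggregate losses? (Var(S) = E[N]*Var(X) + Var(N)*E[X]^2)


Var(S) = E[N]*Var(X) + Var(N)*E[X]^2
= 38*2447732 + 40*19684^2
= 93013816 + 15498394240
= 1.5591e+10


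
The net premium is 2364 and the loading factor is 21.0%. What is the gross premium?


Gross = net * (1 + loading)
= 2364 * (1 + 0.21)
= 2364 * 1.21
= 2860.44


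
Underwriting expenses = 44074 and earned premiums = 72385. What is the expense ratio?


Expense ratio = expenses / premiums
= 44074 / 72385
= 0.6089


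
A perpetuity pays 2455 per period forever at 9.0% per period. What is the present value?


PV = PMT / i
= 2455 / 0.09
= 27277.7778


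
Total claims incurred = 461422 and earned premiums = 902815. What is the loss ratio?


Loss ratio = claims / premiums
= 461422 / 902815
= 0.5111


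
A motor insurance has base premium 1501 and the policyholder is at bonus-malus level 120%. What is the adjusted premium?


adjusted = base * BM_level / 100
= 1501 * 120 / 100
= 1501 * 1.2
= 1801.2


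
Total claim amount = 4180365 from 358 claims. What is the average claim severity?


severity = total / number
= 4180365 / 358
= 11676.9972


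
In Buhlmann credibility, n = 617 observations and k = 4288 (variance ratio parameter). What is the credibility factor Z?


Z = n / (n + k)
= 617 / (617 + 4288)
= 617 / 4905
= 0.1258


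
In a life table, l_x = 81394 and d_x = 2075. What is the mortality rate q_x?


q_x = d_x / l_x
= 2075 / 81394
= 0.0255


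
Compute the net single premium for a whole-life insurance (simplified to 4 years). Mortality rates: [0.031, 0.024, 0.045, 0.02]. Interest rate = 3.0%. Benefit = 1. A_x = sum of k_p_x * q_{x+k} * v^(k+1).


v = 0.970874
Year 0: k_p_x=1.0, q=0.031, term=0.030097
Year 1: k_p_x=0.969, q=0.024, term=0.021921
Year 2: k_p_x=0.945744, q=0.045, term=0.038947
Year 3: k_p_x=0.903186, q=0.02, term=0.016049
A_x = 0.107


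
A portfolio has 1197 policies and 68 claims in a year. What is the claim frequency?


frequency = claims / policies
= 68 / 1197
= 0.0568


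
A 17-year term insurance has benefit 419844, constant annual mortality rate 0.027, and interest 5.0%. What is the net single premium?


NSP = benefit * sum_{k=0}^{n-1} k_p_x * q * v^(k+1)
With constant q=0.027, v=0.952381
Sum = 0.254583
NSP = 419844 * 0.254583
= 106884.9643


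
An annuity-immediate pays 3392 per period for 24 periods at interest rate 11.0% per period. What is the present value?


PV = PMT * (1 - (1+i)^(-n)) / i
= 3392 * (1 - (1+0.11)^(-24)) / 0.11
= 3392 * (1 - 0.081705) / 0.11
= 3392 * 8.348137
= 28316.8793


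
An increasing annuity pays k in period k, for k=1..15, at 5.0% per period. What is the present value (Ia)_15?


(Ia)_n = sum_{k=1}^{n} k * v^k, v = 1/(1+i)
v = 0.952381
Sum computed term by term:
(Ia)_15 = 73.6677


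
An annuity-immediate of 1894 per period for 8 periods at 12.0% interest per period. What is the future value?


FV = PMT * ((1+i)^n - 1) / i
= 1894 * ((1.12)^8 - 1) / 0.12
= 1894 * (2.475963 - 1) / 0.12
= 23295.6188


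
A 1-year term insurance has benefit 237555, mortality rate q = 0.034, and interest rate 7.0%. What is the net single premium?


NSP = benefit * q * v
v = 1/(1+i) = 0.934579
NSP = 237555 * 0.034 * 0.934579
= 7548.4766


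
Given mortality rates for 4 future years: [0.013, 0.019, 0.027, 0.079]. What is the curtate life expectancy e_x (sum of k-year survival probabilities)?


e_x = sum_{k=1}^{n} k_p_x
k_p_x values:
  1_p_x = 0.987
  2_p_x = 0.968247
  3_p_x = 0.942104
  4_p_x = 0.867678
e_x = 3.765


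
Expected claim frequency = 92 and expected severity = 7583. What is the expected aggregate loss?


E[S] = E[N] * E[X]
= 92 * 7583
= 697636


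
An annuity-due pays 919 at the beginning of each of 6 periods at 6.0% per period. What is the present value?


PV_due = PMT * (1-(1+i)^(-n))/i * (1+i)
PV_immediate = 4519.0211
PV_due = 4519.0211 * 1.06
= 4790.1623


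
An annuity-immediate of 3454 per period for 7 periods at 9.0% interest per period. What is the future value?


FV = PMT * ((1+i)^n - 1) / i
= 3454 * ((1.09)^7 - 1) / 0.09
= 3454 * (1.828039 - 1) / 0.09
= 31778.3014


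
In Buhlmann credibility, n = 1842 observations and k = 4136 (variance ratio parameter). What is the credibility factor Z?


Z = n / (n + k)
= 1842 / (1842 + 4136)
= 1842 / 5978
= 0.3081


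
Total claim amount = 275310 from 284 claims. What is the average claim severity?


severity = total / number
= 275310 / 284
= 969.4014


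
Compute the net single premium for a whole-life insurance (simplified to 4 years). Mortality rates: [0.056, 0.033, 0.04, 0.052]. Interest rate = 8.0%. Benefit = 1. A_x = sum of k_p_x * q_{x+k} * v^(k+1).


v = 0.925926
Year 0: k_p_x=1.0, q=0.056, term=0.051852
Year 1: k_p_x=0.944, q=0.033, term=0.026708
Year 2: k_p_x=0.912848, q=0.04, term=0.028986
Year 3: k_p_x=0.876334, q=0.052, term=0.033495
A_x = 0.141


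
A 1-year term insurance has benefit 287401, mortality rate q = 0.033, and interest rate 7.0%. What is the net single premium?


NSP = benefit * q * v
v = 1/(1+i) = 0.934579
NSP = 287401 * 0.033 * 0.934579
= 8863.7692


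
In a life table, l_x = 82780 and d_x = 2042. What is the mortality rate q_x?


q_x = d_x / l_x
= 2042 / 82780
= 0.0247


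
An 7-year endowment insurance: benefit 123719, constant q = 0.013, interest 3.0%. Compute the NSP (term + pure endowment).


Term component = 9652.9198
Pure endowment = 7_p_x * v^7 * benefit = 0.912473 * 0.813092 * 123719 = 91790.1114
NSP = 101443.0312


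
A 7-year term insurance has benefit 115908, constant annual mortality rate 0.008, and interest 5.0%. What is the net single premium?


NSP = benefit * sum_{k=0}^{n-1} k_p_x * q * v^(k+1)
With constant q=0.008, v=0.952381
Sum = 0.045265
NSP = 115908 * 0.045265
= 5246.6244


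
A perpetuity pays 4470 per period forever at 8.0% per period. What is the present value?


PV = PMT / i
= 4470 / 0.08
= 55875.0


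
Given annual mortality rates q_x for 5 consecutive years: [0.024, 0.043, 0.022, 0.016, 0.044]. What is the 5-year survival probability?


p_k = 1 - q_k for each year
Survival = product of (1 - q_k)
= 0.976 * 0.957 * 0.978 * 0.984 * 0.956
= 0.8593


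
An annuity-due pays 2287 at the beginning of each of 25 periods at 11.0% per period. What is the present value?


PV_due = PMT * (1-(1+i)^(-n))/i * (1+i)
PV_immediate = 19260.53
PV_due = 19260.53 * 1.11
= 21379.1884


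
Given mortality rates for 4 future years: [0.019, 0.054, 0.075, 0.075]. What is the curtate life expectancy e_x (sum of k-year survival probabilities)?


e_x = sum_{k=1}^{n} k_p_x
k_p_x values:
  1_p_x = 0.981
  2_p_x = 0.928026
  3_p_x = 0.858424
  4_p_x = 0.794042
e_x = 3.5615


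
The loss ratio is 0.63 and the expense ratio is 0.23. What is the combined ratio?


Combined ratio = loss ratio + expense ratio
= 0.63 + 0.23
= 0.86


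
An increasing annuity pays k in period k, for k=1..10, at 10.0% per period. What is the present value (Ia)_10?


(Ia)_n = sum_{k=1}^{n} k * v^k, v = 1/(1+i)
v = 0.909091
Sum computed term by term:
(Ia)_10 = 29.0359


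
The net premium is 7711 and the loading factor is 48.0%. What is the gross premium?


Gross = net * (1 + loading)
= 7711 * (1 + 0.48)
= 7711 * 1.48
= 11412.28


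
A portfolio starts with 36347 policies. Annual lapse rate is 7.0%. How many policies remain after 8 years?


remaining = initial * (1 - lapse)^years
= 36347 * (1 - 0.07)^8
= 36347 * 0.559582
= 20339.12


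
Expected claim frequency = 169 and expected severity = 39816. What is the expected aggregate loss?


E[S] = E[N] * E[X]
= 169 * 39816
= 6.7289e+06


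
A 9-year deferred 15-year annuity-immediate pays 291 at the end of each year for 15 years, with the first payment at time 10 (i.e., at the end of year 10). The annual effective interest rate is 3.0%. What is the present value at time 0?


PV at time 9 of the 15-year annuity-immediate:
a_n = 291 * (1-(1+0.03)^(-15))/0.03 = 3473.9391
Discount back 9 years to time 0:
PV = 3473.9391 * (1+0.03)^(-9)
= 3473.9391 * 0.766417
= 2662.4851


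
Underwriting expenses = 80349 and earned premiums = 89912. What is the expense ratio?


Expense ratio = expenses / premiums
= 80349 / 89912
= 0.8936


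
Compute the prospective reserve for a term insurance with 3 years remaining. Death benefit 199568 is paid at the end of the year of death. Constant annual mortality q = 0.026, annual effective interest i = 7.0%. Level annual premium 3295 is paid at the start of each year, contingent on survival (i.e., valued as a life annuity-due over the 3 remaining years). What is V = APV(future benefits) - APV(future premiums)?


v = 1/(1+i) = 0.934579
APV(future benefits) per unit = sum_{k=0}^{2} k_p_x * q * v^(k+1) = 0.066552
APV(future benefits) = 199568 * 0.066552 = 13281.7463
Life annuity-due factor ä_{x:3} = sum_{k=0}^{2} k_p_x * v^k = 2.738891
APV(future premiums) = 3295 * 2.738891 = 9024.645
V = 13281.7463 - 9024.645
= 4257.1014


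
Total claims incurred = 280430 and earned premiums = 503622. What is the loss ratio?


Loss ratio = claims / premiums
= 280430 / 503622
= 0.5568


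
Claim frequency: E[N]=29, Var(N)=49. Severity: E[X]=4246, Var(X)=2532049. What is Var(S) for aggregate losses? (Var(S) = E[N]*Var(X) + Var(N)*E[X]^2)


Var(S) = E[N]*Var(X) + Var(N)*E[X]^2
= 29*2532049 + 49*4246^2
= 73429421 + 883397284
= 9.5683e+08


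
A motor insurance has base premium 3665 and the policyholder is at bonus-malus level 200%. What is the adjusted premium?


adjusted = base * BM_level / 100
= 3665 * 200 / 100
= 3665 * 2.0
= 7330.0


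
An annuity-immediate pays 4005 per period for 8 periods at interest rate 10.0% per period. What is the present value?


PV = PMT * (1 - (1+i)^(-n)) / i
= 4005 * (1 - (1+0.1)^(-8)) / 0.1
= 4005 * (1 - 0.466507) / 0.1
= 4005 * 5.334926
= 21366.3794


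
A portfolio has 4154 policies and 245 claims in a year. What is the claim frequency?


frequency = claims / policies
= 245 / 4154
= 0.059


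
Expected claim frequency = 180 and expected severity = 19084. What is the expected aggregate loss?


E[S] = E[N] * E[X]
= 180 * 19084
= 3.4351e+06


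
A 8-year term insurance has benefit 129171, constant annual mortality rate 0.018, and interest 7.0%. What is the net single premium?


NSP = benefit * sum_{k=0}^{n-1} k_p_x * q * v^(k+1)
With constant q=0.018, v=0.934579
Sum = 0.101599
NSP = 129171 * 0.101599
= 13123.6408


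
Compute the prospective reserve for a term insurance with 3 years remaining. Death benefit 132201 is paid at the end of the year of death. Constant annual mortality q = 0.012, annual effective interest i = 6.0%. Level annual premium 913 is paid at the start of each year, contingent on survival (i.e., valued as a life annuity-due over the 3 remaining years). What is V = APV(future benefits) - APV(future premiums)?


v = 1/(1+i) = 0.943396
APV(future benefits) per unit = sum_{k=0}^{2} k_p_x * q * v^(k+1) = 0.031708
APV(future benefits) = 132201 * 0.031708 = 4191.7797
Life annuity-due factor ä_{x:3} = sum_{k=0}^{2} k_p_x * v^k = 2.80084
APV(future premiums) = 913 * 2.80084 = 2557.1671
V = 4191.7797 - 2557.1671
= 1634.6126


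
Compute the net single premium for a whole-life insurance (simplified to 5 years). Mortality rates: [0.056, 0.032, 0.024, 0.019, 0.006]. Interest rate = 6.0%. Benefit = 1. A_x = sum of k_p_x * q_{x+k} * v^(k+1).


v = 0.943396
Year 0: k_p_x=1.0, q=0.056, term=0.05283
Year 1: k_p_x=0.944, q=0.032, term=0.026885
Year 2: k_p_x=0.913792, q=0.024, term=0.018414
Year 3: k_p_x=0.891861, q=0.019, term=0.013422
Year 4: k_p_x=0.874916, q=0.006, term=0.003923
A_x = 0.1155


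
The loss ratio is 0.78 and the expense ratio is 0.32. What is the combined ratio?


Combined ratio = loss ratio + expense ratio
= 0.78 + 0.32
= 1.1


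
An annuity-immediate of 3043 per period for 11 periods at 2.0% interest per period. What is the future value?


FV = PMT * ((1+i)^n - 1) / i
= 3043 * ((1.02)^11 - 1) / 0.02
= 3043 * (1.243374 - 1) / 0.02
= 37029.401


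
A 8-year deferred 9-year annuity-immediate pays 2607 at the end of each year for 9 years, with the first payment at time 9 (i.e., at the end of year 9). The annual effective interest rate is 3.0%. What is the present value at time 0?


PV at time 8 of the 9-year annuity-immediate:
a_n = 2607 * (1-(1+0.03)^(-9))/0.03 = 20298.386
Discount back 8 years to time 0:
PV = 20298.386 * (1+0.03)^(-8)
= 20298.386 * 0.789409
= 16023.7333


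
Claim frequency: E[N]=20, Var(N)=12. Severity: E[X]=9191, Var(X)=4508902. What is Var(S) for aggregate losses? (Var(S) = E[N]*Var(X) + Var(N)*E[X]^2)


Var(S) = E[N]*Var(X) + Var(N)*E[X]^2
= 20*4508902 + 12*9191^2
= 90178040 + 1013693772
= 1.1039e+09


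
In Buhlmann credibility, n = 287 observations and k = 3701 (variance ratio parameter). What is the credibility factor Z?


Z = n / (n + k)
= 287 / (287 + 3701)
= 287 / 3988
= 0.072


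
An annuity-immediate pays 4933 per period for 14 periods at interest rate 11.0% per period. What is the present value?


PV = PMT * (1 - (1+i)^(-n)) / i
= 4933 * (1 - (1+0.11)^(-14)) / 0.11
= 4933 * (1 - 0.231995) / 0.11
= 4933 * 6.981865
= 34441.5412


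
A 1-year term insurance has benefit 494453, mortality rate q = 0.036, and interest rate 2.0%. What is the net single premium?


NSP = benefit * q * v
v = 1/(1+i) = 0.980392
NSP = 494453 * 0.036 * 0.980392
= 17451.2824


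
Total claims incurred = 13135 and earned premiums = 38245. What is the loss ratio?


Loss ratio = claims / premiums
= 13135 / 38245
= 0.3434


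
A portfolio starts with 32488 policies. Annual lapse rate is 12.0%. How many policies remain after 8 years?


remaining = initial * (1 - lapse)^years
= 32488 * (1 - 0.12)^8
= 32488 * 0.359635
= 11683.8064


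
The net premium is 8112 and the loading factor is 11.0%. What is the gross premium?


Gross = net * (1 + loading)
= 8112 * (1 + 0.11)
= 8112 * 1.11
= 9004.32


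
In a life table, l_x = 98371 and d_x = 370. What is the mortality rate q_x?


q_x = d_x / l_x
= 370 / 98371
= 0.0038


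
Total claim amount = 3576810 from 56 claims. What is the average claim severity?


severity = total / number
= 3576810 / 56
= 63871.6071


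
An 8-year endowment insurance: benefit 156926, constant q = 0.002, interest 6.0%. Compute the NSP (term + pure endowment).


Term component = 1936.549
Pure endowment = 8_p_x * v^8 * benefit = 0.984112 * 0.627412 * 156926 = 96892.98
NSP = 98829.529


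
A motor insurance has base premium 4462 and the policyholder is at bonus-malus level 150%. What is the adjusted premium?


adjusted = base * BM_level / 100
= 4462 * 150 / 100
= 4462 * 1.5
= 6693.0


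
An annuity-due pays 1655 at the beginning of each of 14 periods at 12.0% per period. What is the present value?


PV_due = PMT * (1-(1+i)^(-n))/i * (1+i)
PV_immediate = 10969.6184
PV_due = 10969.6184 * 1.12
= 12285.9726


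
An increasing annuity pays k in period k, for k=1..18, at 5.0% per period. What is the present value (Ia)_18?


(Ia)_n = sum_{k=1}^{n} k * v^k, v = 1/(1+i)
v = 0.952381
Sum computed term by term:
(Ia)_18 = 95.8939


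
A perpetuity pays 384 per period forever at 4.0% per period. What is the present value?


PV = PMT / i
= 384 / 0.04
= 9600.0


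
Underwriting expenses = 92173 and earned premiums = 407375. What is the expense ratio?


Expense ratio = expenses / premiums
= 92173 / 407375
= 0.2263


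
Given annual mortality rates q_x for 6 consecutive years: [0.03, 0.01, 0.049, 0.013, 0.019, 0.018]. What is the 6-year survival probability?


p_k = 1 - q_k for each year
Survival = product of (1 - q_k)
= 0.97 * 0.99 * 0.951 * 0.987 * 0.981 * 0.982
= 0.8683
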